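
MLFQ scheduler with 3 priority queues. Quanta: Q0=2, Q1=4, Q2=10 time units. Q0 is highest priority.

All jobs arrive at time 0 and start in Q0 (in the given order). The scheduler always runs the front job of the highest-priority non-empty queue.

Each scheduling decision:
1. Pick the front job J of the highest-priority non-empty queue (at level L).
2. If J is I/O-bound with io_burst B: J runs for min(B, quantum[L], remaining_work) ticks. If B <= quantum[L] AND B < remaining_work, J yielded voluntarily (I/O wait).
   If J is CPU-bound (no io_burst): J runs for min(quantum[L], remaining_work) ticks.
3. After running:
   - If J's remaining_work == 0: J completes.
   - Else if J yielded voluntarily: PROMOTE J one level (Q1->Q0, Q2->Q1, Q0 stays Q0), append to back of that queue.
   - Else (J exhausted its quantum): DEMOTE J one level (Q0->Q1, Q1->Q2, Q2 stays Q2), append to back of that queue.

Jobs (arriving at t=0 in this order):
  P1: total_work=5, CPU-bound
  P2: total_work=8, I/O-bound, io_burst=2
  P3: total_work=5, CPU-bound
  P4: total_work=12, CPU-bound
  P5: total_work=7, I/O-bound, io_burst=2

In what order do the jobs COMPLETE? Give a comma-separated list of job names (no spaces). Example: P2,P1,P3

Answer: P2,P5,P1,P3,P4

Derivation:
t=0-2: P1@Q0 runs 2, rem=3, quantum used, demote→Q1. Q0=[P2,P3,P4,P5] Q1=[P1] Q2=[]
t=2-4: P2@Q0 runs 2, rem=6, I/O yield, promote→Q0. Q0=[P3,P4,P5,P2] Q1=[P1] Q2=[]
t=4-6: P3@Q0 runs 2, rem=3, quantum used, demote→Q1. Q0=[P4,P5,P2] Q1=[P1,P3] Q2=[]
t=6-8: P4@Q0 runs 2, rem=10, quantum used, demote→Q1. Q0=[P5,P2] Q1=[P1,P3,P4] Q2=[]
t=8-10: P5@Q0 runs 2, rem=5, I/O yield, promote→Q0. Q0=[P2,P5] Q1=[P1,P3,P4] Q2=[]
t=10-12: P2@Q0 runs 2, rem=4, I/O yield, promote→Q0. Q0=[P5,P2] Q1=[P1,P3,P4] Q2=[]
t=12-14: P5@Q0 runs 2, rem=3, I/O yield, promote→Q0. Q0=[P2,P5] Q1=[P1,P3,P4] Q2=[]
t=14-16: P2@Q0 runs 2, rem=2, I/O yield, promote→Q0. Q0=[P5,P2] Q1=[P1,P3,P4] Q2=[]
t=16-18: P5@Q0 runs 2, rem=1, I/O yield, promote→Q0. Q0=[P2,P5] Q1=[P1,P3,P4] Q2=[]
t=18-20: P2@Q0 runs 2, rem=0, completes. Q0=[P5] Q1=[P1,P3,P4] Q2=[]
t=20-21: P5@Q0 runs 1, rem=0, completes. Q0=[] Q1=[P1,P3,P4] Q2=[]
t=21-24: P1@Q1 runs 3, rem=0, completes. Q0=[] Q1=[P3,P4] Q2=[]
t=24-27: P3@Q1 runs 3, rem=0, completes. Q0=[] Q1=[P4] Q2=[]
t=27-31: P4@Q1 runs 4, rem=6, quantum used, demote→Q2. Q0=[] Q1=[] Q2=[P4]
t=31-37: P4@Q2 runs 6, rem=0, completes. Q0=[] Q1=[] Q2=[]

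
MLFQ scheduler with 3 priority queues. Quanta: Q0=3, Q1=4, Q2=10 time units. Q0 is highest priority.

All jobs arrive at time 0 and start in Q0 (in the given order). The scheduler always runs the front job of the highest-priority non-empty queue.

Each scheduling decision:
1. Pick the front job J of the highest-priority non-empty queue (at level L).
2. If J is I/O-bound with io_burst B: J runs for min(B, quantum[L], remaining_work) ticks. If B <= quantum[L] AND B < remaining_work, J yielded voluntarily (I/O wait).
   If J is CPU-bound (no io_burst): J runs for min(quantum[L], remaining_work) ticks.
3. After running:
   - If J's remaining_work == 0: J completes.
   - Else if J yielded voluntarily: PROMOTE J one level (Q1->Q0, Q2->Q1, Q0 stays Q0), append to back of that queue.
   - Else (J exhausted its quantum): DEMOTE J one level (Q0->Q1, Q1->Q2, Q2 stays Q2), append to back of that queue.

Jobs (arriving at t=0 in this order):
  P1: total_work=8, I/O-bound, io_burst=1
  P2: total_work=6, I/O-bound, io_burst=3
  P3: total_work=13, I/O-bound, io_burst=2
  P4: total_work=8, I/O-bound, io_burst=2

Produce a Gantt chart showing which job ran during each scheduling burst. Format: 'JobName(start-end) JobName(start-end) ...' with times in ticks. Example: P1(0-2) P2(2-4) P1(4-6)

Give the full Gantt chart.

Answer: P1(0-1) P2(1-4) P3(4-6) P4(6-8) P1(8-9) P2(9-12) P3(12-14) P4(14-16) P1(16-17) P3(17-19) P4(19-21) P1(21-22) P3(22-24) P4(24-26) P1(26-27) P3(27-29) P1(29-30) P3(30-32) P1(32-33) P3(33-34) P1(34-35)

Derivation:
t=0-1: P1@Q0 runs 1, rem=7, I/O yield, promote→Q0. Q0=[P2,P3,P4,P1] Q1=[] Q2=[]
t=1-4: P2@Q0 runs 3, rem=3, I/O yield, promote→Q0. Q0=[P3,P4,P1,P2] Q1=[] Q2=[]
t=4-6: P3@Q0 runs 2, rem=11, I/O yield, promote→Q0. Q0=[P4,P1,P2,P3] Q1=[] Q2=[]
t=6-8: P4@Q0 runs 2, rem=6, I/O yield, promote→Q0. Q0=[P1,P2,P3,P4] Q1=[] Q2=[]
t=8-9: P1@Q0 runs 1, rem=6, I/O yield, promote→Q0. Q0=[P2,P3,P4,P1] Q1=[] Q2=[]
t=9-12: P2@Q0 runs 3, rem=0, completes. Q0=[P3,P4,P1] Q1=[] Q2=[]
t=12-14: P3@Q0 runs 2, rem=9, I/O yield, promote→Q0. Q0=[P4,P1,P3] Q1=[] Q2=[]
t=14-16: P4@Q0 runs 2, rem=4, I/O yield, promote→Q0. Q0=[P1,P3,P4] Q1=[] Q2=[]
t=16-17: P1@Q0 runs 1, rem=5, I/O yield, promote→Q0. Q0=[P3,P4,P1] Q1=[] Q2=[]
t=17-19: P3@Q0 runs 2, rem=7, I/O yield, promote→Q0. Q0=[P4,P1,P3] Q1=[] Q2=[]
t=19-21: P4@Q0 runs 2, rem=2, I/O yield, promote→Q0. Q0=[P1,P3,P4] Q1=[] Q2=[]
t=21-22: P1@Q0 runs 1, rem=4, I/O yield, promote→Q0. Q0=[P3,P4,P1] Q1=[] Q2=[]
t=22-24: P3@Q0 runs 2, rem=5, I/O yield, promote→Q0. Q0=[P4,P1,P3] Q1=[] Q2=[]
t=24-26: P4@Q0 runs 2, rem=0, completes. Q0=[P1,P3] Q1=[] Q2=[]
t=26-27: P1@Q0 runs 1, rem=3, I/O yield, promote→Q0. Q0=[P3,P1] Q1=[] Q2=[]
t=27-29: P3@Q0 runs 2, rem=3, I/O yield, promote→Q0. Q0=[P1,P3] Q1=[] Q2=[]
t=29-30: P1@Q0 runs 1, rem=2, I/O yield, promote→Q0. Q0=[P3,P1] Q1=[] Q2=[]
t=30-32: P3@Q0 runs 2, rem=1, I/O yield, promote→Q0. Q0=[P1,P3] Q1=[] Q2=[]
t=32-33: P1@Q0 runs 1, rem=1, I/O yield, promote→Q0. Q0=[P3,P1] Q1=[] Q2=[]
t=33-34: P3@Q0 runs 1, rem=0, completes. Q0=[P1] Q1=[] Q2=[]
t=34-35: P1@Q0 runs 1, rem=0, completes. Q0=[] Q1=[] Q2=[]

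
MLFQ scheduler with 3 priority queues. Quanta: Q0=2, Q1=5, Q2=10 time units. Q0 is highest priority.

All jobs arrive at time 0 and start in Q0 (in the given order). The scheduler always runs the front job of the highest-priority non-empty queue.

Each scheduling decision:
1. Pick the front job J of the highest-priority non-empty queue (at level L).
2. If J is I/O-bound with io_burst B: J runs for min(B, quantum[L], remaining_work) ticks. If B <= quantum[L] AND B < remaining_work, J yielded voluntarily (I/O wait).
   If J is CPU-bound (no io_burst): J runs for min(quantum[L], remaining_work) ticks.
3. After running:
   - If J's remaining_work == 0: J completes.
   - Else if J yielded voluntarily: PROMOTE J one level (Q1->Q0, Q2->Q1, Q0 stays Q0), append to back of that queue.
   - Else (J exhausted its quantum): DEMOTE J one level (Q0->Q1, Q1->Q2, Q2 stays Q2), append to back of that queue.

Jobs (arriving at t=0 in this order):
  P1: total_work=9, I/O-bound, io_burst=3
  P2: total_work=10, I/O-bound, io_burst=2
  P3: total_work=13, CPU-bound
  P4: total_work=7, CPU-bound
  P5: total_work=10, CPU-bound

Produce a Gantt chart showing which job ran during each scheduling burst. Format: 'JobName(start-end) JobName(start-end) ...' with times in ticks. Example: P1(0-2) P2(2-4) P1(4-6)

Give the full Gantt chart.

Answer: P1(0-2) P2(2-4) P3(4-6) P4(6-8) P5(8-10) P2(10-12) P2(12-14) P2(14-16) P2(16-18) P1(18-21) P1(21-23) P3(23-28) P4(28-33) P5(33-38) P1(38-40) P3(40-46) P5(46-49)

Derivation:
t=0-2: P1@Q0 runs 2, rem=7, quantum used, demote→Q1. Q0=[P2,P3,P4,P5] Q1=[P1] Q2=[]
t=2-4: P2@Q0 runs 2, rem=8, I/O yield, promote→Q0. Q0=[P3,P4,P5,P2] Q1=[P1] Q2=[]
t=4-6: P3@Q0 runs 2, rem=11, quantum used, demote→Q1. Q0=[P4,P5,P2] Q1=[P1,P3] Q2=[]
t=6-8: P4@Q0 runs 2, rem=5, quantum used, demote→Q1. Q0=[P5,P2] Q1=[P1,P3,P4] Q2=[]
t=8-10: P5@Q0 runs 2, rem=8, quantum used, demote→Q1. Q0=[P2] Q1=[P1,P3,P4,P5] Q2=[]
t=10-12: P2@Q0 runs 2, rem=6, I/O yield, promote→Q0. Q0=[P2] Q1=[P1,P3,P4,P5] Q2=[]
t=12-14: P2@Q0 runs 2, rem=4, I/O yield, promote→Q0. Q0=[P2] Q1=[P1,P3,P4,P5] Q2=[]
t=14-16: P2@Q0 runs 2, rem=2, I/O yield, promote→Q0. Q0=[P2] Q1=[P1,P3,P4,P5] Q2=[]
t=16-18: P2@Q0 runs 2, rem=0, completes. Q0=[] Q1=[P1,P3,P4,P5] Q2=[]
t=18-21: P1@Q1 runs 3, rem=4, I/O yield, promote→Q0. Q0=[P1] Q1=[P3,P4,P5] Q2=[]
t=21-23: P1@Q0 runs 2, rem=2, quantum used, demote→Q1. Q0=[] Q1=[P3,P4,P5,P1] Q2=[]
t=23-28: P3@Q1 runs 5, rem=6, quantum used, demote→Q2. Q0=[] Q1=[P4,P5,P1] Q2=[P3]
t=28-33: P4@Q1 runs 5, rem=0, completes. Q0=[] Q1=[P5,P1] Q2=[P3]
t=33-38: P5@Q1 runs 5, rem=3, quantum used, demote→Q2. Q0=[] Q1=[P1] Q2=[P3,P5]
t=38-40: P1@Q1 runs 2, rem=0, completes. Q0=[] Q1=[] Q2=[P3,P5]
t=40-46: P3@Q2 runs 6, rem=0, completes. Q0=[] Q1=[] Q2=[P5]
t=46-49: P5@Q2 runs 3, rem=0, completes. Q0=[] Q1=[] Q2=[]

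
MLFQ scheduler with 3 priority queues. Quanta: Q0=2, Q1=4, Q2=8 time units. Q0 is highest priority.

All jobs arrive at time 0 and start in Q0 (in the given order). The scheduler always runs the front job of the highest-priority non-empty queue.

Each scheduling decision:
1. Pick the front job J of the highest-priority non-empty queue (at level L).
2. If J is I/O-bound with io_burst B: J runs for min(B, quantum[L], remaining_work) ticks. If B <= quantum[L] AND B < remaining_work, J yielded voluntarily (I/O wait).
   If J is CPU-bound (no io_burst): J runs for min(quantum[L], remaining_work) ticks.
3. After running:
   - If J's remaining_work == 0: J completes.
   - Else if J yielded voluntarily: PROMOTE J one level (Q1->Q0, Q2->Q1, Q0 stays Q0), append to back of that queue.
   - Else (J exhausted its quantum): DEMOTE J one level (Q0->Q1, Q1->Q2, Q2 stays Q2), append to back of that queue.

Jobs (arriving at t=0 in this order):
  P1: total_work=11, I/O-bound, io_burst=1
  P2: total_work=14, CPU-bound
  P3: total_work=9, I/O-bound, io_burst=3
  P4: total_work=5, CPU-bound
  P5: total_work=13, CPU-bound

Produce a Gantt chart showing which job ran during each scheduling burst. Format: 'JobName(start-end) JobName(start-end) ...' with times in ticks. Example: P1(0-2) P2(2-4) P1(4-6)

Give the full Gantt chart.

Answer: P1(0-1) P2(1-3) P3(3-5) P4(5-7) P5(7-9) P1(9-10) P1(10-11) P1(11-12) P1(12-13) P1(13-14) P1(14-15) P1(15-16) P1(16-17) P1(17-18) P1(18-19) P2(19-23) P3(23-26) P3(26-28) P4(28-31) P5(31-35) P3(35-37) P2(37-45) P5(45-52)

Derivation:
t=0-1: P1@Q0 runs 1, rem=10, I/O yield, promote→Q0. Q0=[P2,P3,P4,P5,P1] Q1=[] Q2=[]
t=1-3: P2@Q0 runs 2, rem=12, quantum used, demote→Q1. Q0=[P3,P4,P5,P1] Q1=[P2] Q2=[]
t=3-5: P3@Q0 runs 2, rem=7, quantum used, demote→Q1. Q0=[P4,P5,P1] Q1=[P2,P3] Q2=[]
t=5-7: P4@Q0 runs 2, rem=3, quantum used, demote→Q1. Q0=[P5,P1] Q1=[P2,P3,P4] Q2=[]
t=7-9: P5@Q0 runs 2, rem=11, quantum used, demote→Q1. Q0=[P1] Q1=[P2,P3,P4,P5] Q2=[]
t=9-10: P1@Q0 runs 1, rem=9, I/O yield, promote→Q0. Q0=[P1] Q1=[P2,P3,P4,P5] Q2=[]
t=10-11: P1@Q0 runs 1, rem=8, I/O yield, promote→Q0. Q0=[P1] Q1=[P2,P3,P4,P5] Q2=[]
t=11-12: P1@Q0 runs 1, rem=7, I/O yield, promote→Q0. Q0=[P1] Q1=[P2,P3,P4,P5] Q2=[]
t=12-13: P1@Q0 runs 1, rem=6, I/O yield, promote→Q0. Q0=[P1] Q1=[P2,P3,P4,P5] Q2=[]
t=13-14: P1@Q0 runs 1, rem=5, I/O yield, promote→Q0. Q0=[P1] Q1=[P2,P3,P4,P5] Q2=[]
t=14-15: P1@Q0 runs 1, rem=4, I/O yield, promote→Q0. Q0=[P1] Q1=[P2,P3,P4,P5] Q2=[]
t=15-16: P1@Q0 runs 1, rem=3, I/O yield, promote→Q0. Q0=[P1] Q1=[P2,P3,P4,P5] Q2=[]
t=16-17: P1@Q0 runs 1, rem=2, I/O yield, promote→Q0. Q0=[P1] Q1=[P2,P3,P4,P5] Q2=[]
t=17-18: P1@Q0 runs 1, rem=1, I/O yield, promote→Q0. Q0=[P1] Q1=[P2,P3,P4,P5] Q2=[]
t=18-19: P1@Q0 runs 1, rem=0, completes. Q0=[] Q1=[P2,P3,P4,P5] Q2=[]
t=19-23: P2@Q1 runs 4, rem=8, quantum used, demote→Q2. Q0=[] Q1=[P3,P4,P5] Q2=[P2]
t=23-26: P3@Q1 runs 3, rem=4, I/O yield, promote→Q0. Q0=[P3] Q1=[P4,P5] Q2=[P2]
t=26-28: P3@Q0 runs 2, rem=2, quantum used, demote→Q1. Q0=[] Q1=[P4,P5,P3] Q2=[P2]
t=28-31: P4@Q1 runs 3, rem=0, completes. Q0=[] Q1=[P5,P3] Q2=[P2]
t=31-35: P5@Q1 runs 4, rem=7, quantum used, demote→Q2. Q0=[] Q1=[P3] Q2=[P2,P5]
t=35-37: P3@Q1 runs 2, rem=0, completes. Q0=[] Q1=[] Q2=[P2,P5]
t=37-45: P2@Q2 runs 8, rem=0, completes. Q0=[] Q1=[] Q2=[P5]
t=45-52: P5@Q2 runs 7, rem=0, completes. Q0=[] Q1=[] Q2=[]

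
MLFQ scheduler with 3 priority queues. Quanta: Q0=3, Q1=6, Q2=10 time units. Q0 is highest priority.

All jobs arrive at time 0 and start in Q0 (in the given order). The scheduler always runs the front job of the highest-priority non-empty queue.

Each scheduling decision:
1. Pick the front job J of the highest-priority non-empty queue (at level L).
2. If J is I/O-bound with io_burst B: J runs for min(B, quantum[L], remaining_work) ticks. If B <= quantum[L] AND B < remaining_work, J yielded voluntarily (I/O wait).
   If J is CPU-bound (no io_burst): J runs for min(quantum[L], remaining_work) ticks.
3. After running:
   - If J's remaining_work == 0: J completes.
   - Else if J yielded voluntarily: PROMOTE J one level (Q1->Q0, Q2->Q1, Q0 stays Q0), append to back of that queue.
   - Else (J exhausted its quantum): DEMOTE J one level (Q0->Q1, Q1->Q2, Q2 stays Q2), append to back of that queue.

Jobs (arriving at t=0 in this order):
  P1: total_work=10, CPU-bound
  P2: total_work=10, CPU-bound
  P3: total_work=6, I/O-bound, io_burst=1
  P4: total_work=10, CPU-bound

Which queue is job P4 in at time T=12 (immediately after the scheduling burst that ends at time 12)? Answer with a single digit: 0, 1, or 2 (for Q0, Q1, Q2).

t=0-3: P1@Q0 runs 3, rem=7, quantum used, demote→Q1. Q0=[P2,P3,P4] Q1=[P1] Q2=[]
t=3-6: P2@Q0 runs 3, rem=7, quantum used, demote→Q1. Q0=[P3,P4] Q1=[P1,P2] Q2=[]
t=6-7: P3@Q0 runs 1, rem=5, I/O yield, promote→Q0. Q0=[P4,P3] Q1=[P1,P2] Q2=[]
t=7-10: P4@Q0 runs 3, rem=7, quantum used, demote→Q1. Q0=[P3] Q1=[P1,P2,P4] Q2=[]
t=10-11: P3@Q0 runs 1, rem=4, I/O yield, promote→Q0. Q0=[P3] Q1=[P1,P2,P4] Q2=[]
t=11-12: P3@Q0 runs 1, rem=3, I/O yield, promote→Q0. Q0=[P3] Q1=[P1,P2,P4] Q2=[]
t=12-13: P3@Q0 runs 1, rem=2, I/O yield, promote→Q0. Q0=[P3] Q1=[P1,P2,P4] Q2=[]
t=13-14: P3@Q0 runs 1, rem=1, I/O yield, promote→Q0. Q0=[P3] Q1=[P1,P2,P4] Q2=[]
t=14-15: P3@Q0 runs 1, rem=0, completes. Q0=[] Q1=[P1,P2,P4] Q2=[]
t=15-21: P1@Q1 runs 6, rem=1, quantum used, demote→Q2. Q0=[] Q1=[P2,P4] Q2=[P1]
t=21-27: P2@Q1 runs 6, rem=1, quantum used, demote→Q2. Q0=[] Q1=[P4] Q2=[P1,P2]
t=27-33: P4@Q1 runs 6, rem=1, quantum used, demote→Q2. Q0=[] Q1=[] Q2=[P1,P2,P4]
t=33-34: P1@Q2 runs 1, rem=0, completes. Q0=[] Q1=[] Q2=[P2,P4]
t=34-35: P2@Q2 runs 1, rem=0, completes. Q0=[] Q1=[] Q2=[P4]
t=35-36: P4@Q2 runs 1, rem=0, completes. Q0=[] Q1=[] Q2=[]

Answer: 1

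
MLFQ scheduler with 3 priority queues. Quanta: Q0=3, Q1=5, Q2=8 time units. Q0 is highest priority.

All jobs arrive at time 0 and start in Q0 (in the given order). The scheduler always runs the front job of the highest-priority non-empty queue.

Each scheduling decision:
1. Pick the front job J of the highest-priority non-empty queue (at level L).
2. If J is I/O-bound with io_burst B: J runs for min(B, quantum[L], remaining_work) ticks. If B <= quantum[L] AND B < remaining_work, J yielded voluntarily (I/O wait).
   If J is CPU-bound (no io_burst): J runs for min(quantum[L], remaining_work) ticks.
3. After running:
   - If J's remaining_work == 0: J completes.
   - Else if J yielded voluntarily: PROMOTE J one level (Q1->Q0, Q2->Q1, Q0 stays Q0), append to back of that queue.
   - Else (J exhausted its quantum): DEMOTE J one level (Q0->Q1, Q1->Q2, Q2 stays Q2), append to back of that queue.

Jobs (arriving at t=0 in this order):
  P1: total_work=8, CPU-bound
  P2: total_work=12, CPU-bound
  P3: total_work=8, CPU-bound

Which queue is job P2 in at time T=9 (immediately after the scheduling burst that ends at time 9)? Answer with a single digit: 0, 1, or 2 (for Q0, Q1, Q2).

t=0-3: P1@Q0 runs 3, rem=5, quantum used, demote→Q1. Q0=[P2,P3] Q1=[P1] Q2=[]
t=3-6: P2@Q0 runs 3, rem=9, quantum used, demote→Q1. Q0=[P3] Q1=[P1,P2] Q2=[]
t=6-9: P3@Q0 runs 3, rem=5, quantum used, demote→Q1. Q0=[] Q1=[P1,P2,P3] Q2=[]
t=9-14: P1@Q1 runs 5, rem=0, completes. Q0=[] Q1=[P2,P3] Q2=[]
t=14-19: P2@Q1 runs 5, rem=4, quantum used, demote→Q2. Q0=[] Q1=[P3] Q2=[P2]
t=19-24: P3@Q1 runs 5, rem=0, completes. Q0=[] Q1=[] Q2=[P2]
t=24-28: P2@Q2 runs 4, rem=0, completes. Q0=[] Q1=[] Q2=[]

Answer: 1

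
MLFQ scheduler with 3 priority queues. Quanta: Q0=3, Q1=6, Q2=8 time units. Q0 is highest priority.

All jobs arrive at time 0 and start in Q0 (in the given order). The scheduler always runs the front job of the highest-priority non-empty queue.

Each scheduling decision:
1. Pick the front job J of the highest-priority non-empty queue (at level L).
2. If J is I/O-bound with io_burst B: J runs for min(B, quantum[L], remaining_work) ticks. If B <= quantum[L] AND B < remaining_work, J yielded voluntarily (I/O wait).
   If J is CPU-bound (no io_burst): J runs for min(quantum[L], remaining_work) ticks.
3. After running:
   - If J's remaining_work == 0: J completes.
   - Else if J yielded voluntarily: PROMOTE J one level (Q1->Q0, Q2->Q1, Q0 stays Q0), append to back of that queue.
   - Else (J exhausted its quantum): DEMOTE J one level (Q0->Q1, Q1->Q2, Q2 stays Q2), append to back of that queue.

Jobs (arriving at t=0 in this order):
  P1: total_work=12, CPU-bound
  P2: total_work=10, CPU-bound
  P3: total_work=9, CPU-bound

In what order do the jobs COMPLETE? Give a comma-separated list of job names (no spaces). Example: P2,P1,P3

t=0-3: P1@Q0 runs 3, rem=9, quantum used, demote→Q1. Q0=[P2,P3] Q1=[P1] Q2=[]
t=3-6: P2@Q0 runs 3, rem=7, quantum used, demote→Q1. Q0=[P3] Q1=[P1,P2] Q2=[]
t=6-9: P3@Q0 runs 3, rem=6, quantum used, demote→Q1. Q0=[] Q1=[P1,P2,P3] Q2=[]
t=9-15: P1@Q1 runs 6, rem=3, quantum used, demote→Q2. Q0=[] Q1=[P2,P3] Q2=[P1]
t=15-21: P2@Q1 runs 6, rem=1, quantum used, demote→Q2. Q0=[] Q1=[P3] Q2=[P1,P2]
t=21-27: P3@Q1 runs 6, rem=0, completes. Q0=[] Q1=[] Q2=[P1,P2]
t=27-30: P1@Q2 runs 3, rem=0, completes. Q0=[] Q1=[] Q2=[P2]
t=30-31: P2@Q2 runs 1, rem=0, completes. Q0=[] Q1=[] Q2=[]

Answer: P3,P1,P2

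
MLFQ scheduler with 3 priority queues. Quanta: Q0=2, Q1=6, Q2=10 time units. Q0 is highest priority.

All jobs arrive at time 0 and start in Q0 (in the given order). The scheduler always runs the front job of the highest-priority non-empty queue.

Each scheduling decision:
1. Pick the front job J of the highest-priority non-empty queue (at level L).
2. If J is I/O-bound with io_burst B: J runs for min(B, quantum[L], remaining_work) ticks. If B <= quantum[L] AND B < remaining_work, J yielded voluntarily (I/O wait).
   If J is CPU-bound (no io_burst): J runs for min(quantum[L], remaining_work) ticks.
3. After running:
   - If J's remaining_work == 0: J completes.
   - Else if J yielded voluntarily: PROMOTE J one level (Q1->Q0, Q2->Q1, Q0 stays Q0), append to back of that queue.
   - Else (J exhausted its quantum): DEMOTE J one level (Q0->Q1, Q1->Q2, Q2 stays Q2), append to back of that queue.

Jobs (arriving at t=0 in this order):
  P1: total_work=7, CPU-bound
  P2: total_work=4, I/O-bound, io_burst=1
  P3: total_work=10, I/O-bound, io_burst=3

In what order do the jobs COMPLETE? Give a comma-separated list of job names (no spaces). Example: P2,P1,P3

t=0-2: P1@Q0 runs 2, rem=5, quantum used, demote→Q1. Q0=[P2,P3] Q1=[P1] Q2=[]
t=2-3: P2@Q0 runs 1, rem=3, I/O yield, promote→Q0. Q0=[P3,P2] Q1=[P1] Q2=[]
t=3-5: P3@Q0 runs 2, rem=8, quantum used, demote→Q1. Q0=[P2] Q1=[P1,P3] Q2=[]
t=5-6: P2@Q0 runs 1, rem=2, I/O yield, promote→Q0. Q0=[P2] Q1=[P1,P3] Q2=[]
t=6-7: P2@Q0 runs 1, rem=1, I/O yield, promote→Q0. Q0=[P2] Q1=[P1,P3] Q2=[]
t=7-8: P2@Q0 runs 1, rem=0, completes. Q0=[] Q1=[P1,P3] Q2=[]
t=8-13: P1@Q1 runs 5, rem=0, completes. Q0=[] Q1=[P3] Q2=[]
t=13-16: P3@Q1 runs 3, rem=5, I/O yield, promote→Q0. Q0=[P3] Q1=[] Q2=[]
t=16-18: P3@Q0 runs 2, rem=3, quantum used, demote→Q1. Q0=[] Q1=[P3] Q2=[]
t=18-21: P3@Q1 runs 3, rem=0, completes. Q0=[] Q1=[] Q2=[]

Answer: P2,P1,P3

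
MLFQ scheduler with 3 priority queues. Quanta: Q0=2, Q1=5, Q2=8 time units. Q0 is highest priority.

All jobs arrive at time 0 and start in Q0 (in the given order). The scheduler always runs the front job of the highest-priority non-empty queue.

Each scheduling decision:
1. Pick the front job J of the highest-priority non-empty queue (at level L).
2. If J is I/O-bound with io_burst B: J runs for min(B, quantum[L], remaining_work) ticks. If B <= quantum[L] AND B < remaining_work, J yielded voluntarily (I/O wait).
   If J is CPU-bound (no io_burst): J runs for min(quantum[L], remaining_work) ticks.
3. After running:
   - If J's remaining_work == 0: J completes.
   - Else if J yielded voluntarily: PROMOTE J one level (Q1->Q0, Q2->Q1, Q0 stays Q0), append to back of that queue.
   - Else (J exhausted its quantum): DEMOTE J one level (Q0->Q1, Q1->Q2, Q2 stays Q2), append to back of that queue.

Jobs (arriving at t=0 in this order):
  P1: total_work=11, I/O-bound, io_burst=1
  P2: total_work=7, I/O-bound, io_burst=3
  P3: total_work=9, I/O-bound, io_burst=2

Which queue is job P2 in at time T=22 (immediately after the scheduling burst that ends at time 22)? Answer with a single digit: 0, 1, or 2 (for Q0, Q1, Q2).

t=0-1: P1@Q0 runs 1, rem=10, I/O yield, promote→Q0. Q0=[P2,P3,P1] Q1=[] Q2=[]
t=1-3: P2@Q0 runs 2, rem=5, quantum used, demote→Q1. Q0=[P3,P1] Q1=[P2] Q2=[]
t=3-5: P3@Q0 runs 2, rem=7, I/O yield, promote→Q0. Q0=[P1,P3] Q1=[P2] Q2=[]
t=5-6: P1@Q0 runs 1, rem=9, I/O yield, promote→Q0. Q0=[P3,P1] Q1=[P2] Q2=[]
t=6-8: P3@Q0 runs 2, rem=5, I/O yield, promote→Q0. Q0=[P1,P3] Q1=[P2] Q2=[]
t=8-9: P1@Q0 runs 1, rem=8, I/O yield, promote→Q0. Q0=[P3,P1] Q1=[P2] Q2=[]
t=9-11: P3@Q0 runs 2, rem=3, I/O yield, promote→Q0. Q0=[P1,P3] Q1=[P2] Q2=[]
t=11-12: P1@Q0 runs 1, rem=7, I/O yield, promote→Q0. Q0=[P3,P1] Q1=[P2] Q2=[]
t=12-14: P3@Q0 runs 2, rem=1, I/O yield, promote→Q0. Q0=[P1,P3] Q1=[P2] Q2=[]
t=14-15: P1@Q0 runs 1, rem=6, I/O yield, promote→Q0. Q0=[P3,P1] Q1=[P2] Q2=[]
t=15-16: P3@Q0 runs 1, rem=0, completes. Q0=[P1] Q1=[P2] Q2=[]
t=16-17: P1@Q0 runs 1, rem=5, I/O yield, promote→Q0. Q0=[P1] Q1=[P2] Q2=[]
t=17-18: P1@Q0 runs 1, rem=4, I/O yield, promote→Q0. Q0=[P1] Q1=[P2] Q2=[]
t=18-19: P1@Q0 runs 1, rem=3, I/O yield, promote→Q0. Q0=[P1] Q1=[P2] Q2=[]
t=19-20: P1@Q0 runs 1, rem=2, I/O yield, promote→Q0. Q0=[P1] Q1=[P2] Q2=[]
t=20-21: P1@Q0 runs 1, rem=1, I/O yield, promote→Q0. Q0=[P1] Q1=[P2] Q2=[]
t=21-22: P1@Q0 runs 1, rem=0, completes. Q0=[] Q1=[P2] Q2=[]
t=22-25: P2@Q1 runs 3, rem=2, I/O yield, promote→Q0. Q0=[P2] Q1=[] Q2=[]
t=25-27: P2@Q0 runs 2, rem=0, completes. Q0=[] Q1=[] Q2=[]

Answer: 1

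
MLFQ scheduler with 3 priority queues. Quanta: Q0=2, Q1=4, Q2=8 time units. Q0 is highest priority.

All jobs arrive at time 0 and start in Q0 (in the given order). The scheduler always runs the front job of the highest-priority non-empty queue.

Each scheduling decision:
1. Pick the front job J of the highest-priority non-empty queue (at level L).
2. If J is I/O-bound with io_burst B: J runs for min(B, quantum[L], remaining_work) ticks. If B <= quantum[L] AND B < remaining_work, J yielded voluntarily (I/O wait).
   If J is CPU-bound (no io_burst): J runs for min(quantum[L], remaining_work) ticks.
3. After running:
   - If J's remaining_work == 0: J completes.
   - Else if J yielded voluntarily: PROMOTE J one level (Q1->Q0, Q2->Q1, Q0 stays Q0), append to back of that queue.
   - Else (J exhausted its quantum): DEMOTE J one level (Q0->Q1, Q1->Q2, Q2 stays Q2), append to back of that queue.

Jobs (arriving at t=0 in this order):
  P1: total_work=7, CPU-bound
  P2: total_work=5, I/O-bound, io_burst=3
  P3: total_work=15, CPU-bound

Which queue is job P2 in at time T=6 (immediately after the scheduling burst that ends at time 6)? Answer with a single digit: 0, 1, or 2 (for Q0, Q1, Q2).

Answer: 1

Derivation:
t=0-2: P1@Q0 runs 2, rem=5, quantum used, demote→Q1. Q0=[P2,P3] Q1=[P1] Q2=[]
t=2-4: P2@Q0 runs 2, rem=3, quantum used, demote→Q1. Q0=[P3] Q1=[P1,P2] Q2=[]
t=4-6: P3@Q0 runs 2, rem=13, quantum used, demote→Q1. Q0=[] Q1=[P1,P2,P3] Q2=[]
t=6-10: P1@Q1 runs 4, rem=1, quantum used, demote→Q2. Q0=[] Q1=[P2,P3] Q2=[P1]
t=10-13: P2@Q1 runs 3, rem=0, completes. Q0=[] Q1=[P3] Q2=[P1]
t=13-17: P3@Q1 runs 4, rem=9, quantum used, demote→Q2. Q0=[] Q1=[] Q2=[P1,P3]
t=17-18: P1@Q2 runs 1, rem=0, completes. Q0=[] Q1=[] Q2=[P3]
t=18-26: P3@Q2 runs 8, rem=1, quantum used, demote→Q2. Q0=[] Q1=[] Q2=[P3]
t=26-27: P3@Q2 runs 1, rem=0, completes. Q0=[] Q1=[] Q2=[]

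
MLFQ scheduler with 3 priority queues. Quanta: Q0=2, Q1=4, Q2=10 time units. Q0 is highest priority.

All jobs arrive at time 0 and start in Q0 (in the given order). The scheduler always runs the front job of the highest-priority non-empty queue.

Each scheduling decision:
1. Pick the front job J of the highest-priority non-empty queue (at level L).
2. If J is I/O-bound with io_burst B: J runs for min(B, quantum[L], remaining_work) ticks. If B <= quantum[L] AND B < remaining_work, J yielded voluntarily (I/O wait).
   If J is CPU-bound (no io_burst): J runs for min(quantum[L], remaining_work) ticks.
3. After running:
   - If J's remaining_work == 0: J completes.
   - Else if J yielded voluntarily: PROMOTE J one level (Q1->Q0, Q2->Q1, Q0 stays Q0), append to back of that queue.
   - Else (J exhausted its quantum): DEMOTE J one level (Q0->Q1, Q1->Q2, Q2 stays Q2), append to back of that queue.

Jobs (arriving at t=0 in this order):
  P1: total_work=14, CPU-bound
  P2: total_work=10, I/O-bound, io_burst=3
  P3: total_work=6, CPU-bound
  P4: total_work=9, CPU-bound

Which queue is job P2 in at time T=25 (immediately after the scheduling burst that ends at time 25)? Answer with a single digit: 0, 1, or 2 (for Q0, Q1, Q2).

Answer: 1

Derivation:
t=0-2: P1@Q0 runs 2, rem=12, quantum used, demote→Q1. Q0=[P2,P3,P4] Q1=[P1] Q2=[]
t=2-4: P2@Q0 runs 2, rem=8, quantum used, demote→Q1. Q0=[P3,P4] Q1=[P1,P2] Q2=[]
t=4-6: P3@Q0 runs 2, rem=4, quantum used, demote→Q1. Q0=[P4] Q1=[P1,P2,P3] Q2=[]
t=6-8: P4@Q0 runs 2, rem=7, quantum used, demote→Q1. Q0=[] Q1=[P1,P2,P3,P4] Q2=[]
t=8-12: P1@Q1 runs 4, rem=8, quantum used, demote→Q2. Q0=[] Q1=[P2,P3,P4] Q2=[P1]
t=12-15: P2@Q1 runs 3, rem=5, I/O yield, promote→Q0. Q0=[P2] Q1=[P3,P4] Q2=[P1]
t=15-17: P2@Q0 runs 2, rem=3, quantum used, demote→Q1. Q0=[] Q1=[P3,P4,P2] Q2=[P1]
t=17-21: P3@Q1 runs 4, rem=0, completes. Q0=[] Q1=[P4,P2] Q2=[P1]
t=21-25: P4@Q1 runs 4, rem=3, quantum used, demote→Q2. Q0=[] Q1=[P2] Q2=[P1,P4]
t=25-28: P2@Q1 runs 3, rem=0, completes. Q0=[] Q1=[] Q2=[P1,P4]
t=28-36: P1@Q2 runs 8, rem=0, completes. Q0=[] Q1=[] Q2=[P4]
t=36-39: P4@Q2 runs 3, rem=0, completes. Q0=[] Q1=[] Q2=[]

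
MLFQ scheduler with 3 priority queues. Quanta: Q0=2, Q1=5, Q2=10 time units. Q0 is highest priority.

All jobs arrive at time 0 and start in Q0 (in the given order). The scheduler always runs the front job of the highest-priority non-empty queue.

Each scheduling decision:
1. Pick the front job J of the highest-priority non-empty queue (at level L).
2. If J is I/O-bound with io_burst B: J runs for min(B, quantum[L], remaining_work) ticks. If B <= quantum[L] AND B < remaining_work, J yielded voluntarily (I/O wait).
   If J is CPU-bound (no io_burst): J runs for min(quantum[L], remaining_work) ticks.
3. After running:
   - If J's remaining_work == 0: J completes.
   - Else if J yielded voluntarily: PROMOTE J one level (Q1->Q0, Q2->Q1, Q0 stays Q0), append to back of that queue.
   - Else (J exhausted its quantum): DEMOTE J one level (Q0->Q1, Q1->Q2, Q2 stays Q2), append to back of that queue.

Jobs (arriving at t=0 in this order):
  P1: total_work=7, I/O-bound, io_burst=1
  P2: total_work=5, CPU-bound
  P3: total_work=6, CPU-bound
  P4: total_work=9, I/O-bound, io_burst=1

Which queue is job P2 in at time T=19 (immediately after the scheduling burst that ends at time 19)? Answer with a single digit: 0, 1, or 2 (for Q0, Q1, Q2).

Answer: 1

Derivation:
t=0-1: P1@Q0 runs 1, rem=6, I/O yield, promote→Q0. Q0=[P2,P3,P4,P1] Q1=[] Q2=[]
t=1-3: P2@Q0 runs 2, rem=3, quantum used, demote→Q1. Q0=[P3,P4,P1] Q1=[P2] Q2=[]
t=3-5: P3@Q0 runs 2, rem=4, quantum used, demote→Q1. Q0=[P4,P1] Q1=[P2,P3] Q2=[]
t=5-6: P4@Q0 runs 1, rem=8, I/O yield, promote→Q0. Q0=[P1,P4] Q1=[P2,P3] Q2=[]
t=6-7: P1@Q0 runs 1, rem=5, I/O yield, promote→Q0. Q0=[P4,P1] Q1=[P2,P3] Q2=[]
t=7-8: P4@Q0 runs 1, rem=7, I/O yield, promote→Q0. Q0=[P1,P4] Q1=[P2,P3] Q2=[]
t=8-9: P1@Q0 runs 1, rem=4, I/O yield, promote→Q0. Q0=[P4,P1] Q1=[P2,P3] Q2=[]
t=9-10: P4@Q0 runs 1, rem=6, I/O yield, promote→Q0. Q0=[P1,P4] Q1=[P2,P3] Q2=[]
t=10-11: P1@Q0 runs 1, rem=3, I/O yield, promote→Q0. Q0=[P4,P1] Q1=[P2,P3] Q2=[]
t=11-12: P4@Q0 runs 1, rem=5, I/O yield, promote→Q0. Q0=[P1,P4] Q1=[P2,P3] Q2=[]
t=12-13: P1@Q0 runs 1, rem=2, I/O yield, promote→Q0. Q0=[P4,P1] Q1=[P2,P3] Q2=[]
t=13-14: P4@Q0 runs 1, rem=4, I/O yield, promote→Q0. Q0=[P1,P4] Q1=[P2,P3] Q2=[]
t=14-15: P1@Q0 runs 1, rem=1, I/O yield, promote→Q0. Q0=[P4,P1] Q1=[P2,P3] Q2=[]
t=15-16: P4@Q0 runs 1, rem=3, I/O yield, promote→Q0. Q0=[P1,P4] Q1=[P2,P3] Q2=[]
t=16-17: P1@Q0 runs 1, rem=0, completes. Q0=[P4] Q1=[P2,P3] Q2=[]
t=17-18: P4@Q0 runs 1, rem=2, I/O yield, promote→Q0. Q0=[P4] Q1=[P2,P3] Q2=[]
t=18-19: P4@Q0 runs 1, rem=1, I/O yield, promote→Q0. Q0=[P4] Q1=[P2,P3] Q2=[]
t=19-20: P4@Q0 runs 1, rem=0, completes. Q0=[] Q1=[P2,P3] Q2=[]
t=20-23: P2@Q1 runs 3, rem=0, completes. Q0=[] Q1=[P3] Q2=[]
t=23-27: P3@Q1 runs 4, rem=0, completes. Q0=[] Q1=[] Q2=[]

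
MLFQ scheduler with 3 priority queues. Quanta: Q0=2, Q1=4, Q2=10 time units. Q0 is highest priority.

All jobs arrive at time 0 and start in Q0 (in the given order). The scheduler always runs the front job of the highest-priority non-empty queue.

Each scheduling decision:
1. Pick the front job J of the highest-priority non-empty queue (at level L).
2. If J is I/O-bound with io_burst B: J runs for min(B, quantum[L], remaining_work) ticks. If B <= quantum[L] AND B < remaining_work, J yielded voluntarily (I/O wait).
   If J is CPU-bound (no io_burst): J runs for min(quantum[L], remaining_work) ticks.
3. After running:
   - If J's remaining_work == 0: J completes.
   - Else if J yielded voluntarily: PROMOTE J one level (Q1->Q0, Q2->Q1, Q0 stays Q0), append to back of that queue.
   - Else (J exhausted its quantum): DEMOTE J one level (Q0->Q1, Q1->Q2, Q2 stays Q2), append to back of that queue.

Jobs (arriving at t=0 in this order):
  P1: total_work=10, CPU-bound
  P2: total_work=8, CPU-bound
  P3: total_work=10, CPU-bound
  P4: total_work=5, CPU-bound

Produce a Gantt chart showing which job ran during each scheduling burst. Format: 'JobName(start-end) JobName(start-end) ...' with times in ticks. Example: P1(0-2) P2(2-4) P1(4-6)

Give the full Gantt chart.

Answer: P1(0-2) P2(2-4) P3(4-6) P4(6-8) P1(8-12) P2(12-16) P3(16-20) P4(20-23) P1(23-27) P2(27-29) P3(29-33)

Derivation:
t=0-2: P1@Q0 runs 2, rem=8, quantum used, demote→Q1. Q0=[P2,P3,P4] Q1=[P1] Q2=[]
t=2-4: P2@Q0 runs 2, rem=6, quantum used, demote→Q1. Q0=[P3,P4] Q1=[P1,P2] Q2=[]
t=4-6: P3@Q0 runs 2, rem=8, quantum used, demote→Q1. Q0=[P4] Q1=[P1,P2,P3] Q2=[]
t=6-8: P4@Q0 runs 2, rem=3, quantum used, demote→Q1. Q0=[] Q1=[P1,P2,P3,P4] Q2=[]
t=8-12: P1@Q1 runs 4, rem=4, quantum used, demote→Q2. Q0=[] Q1=[P2,P3,P4] Q2=[P1]
t=12-16: P2@Q1 runs 4, rem=2, quantum used, demote→Q2. Q0=[] Q1=[P3,P4] Q2=[P1,P2]
t=16-20: P3@Q1 runs 4, rem=4, quantum used, demote→Q2. Q0=[] Q1=[P4] Q2=[P1,P2,P3]
t=20-23: P4@Q1 runs 3, rem=0, completes. Q0=[] Q1=[] Q2=[P1,P2,P3]
t=23-27: P1@Q2 runs 4, rem=0, completes. Q0=[] Q1=[] Q2=[P2,P3]
t=27-29: P2@Q2 runs 2, rem=0, completes. Q0=[] Q1=[] Q2=[P3]
t=29-33: P3@Q2 runs 4, rem=0, completes. Q0=[] Q1=[] Q2=[]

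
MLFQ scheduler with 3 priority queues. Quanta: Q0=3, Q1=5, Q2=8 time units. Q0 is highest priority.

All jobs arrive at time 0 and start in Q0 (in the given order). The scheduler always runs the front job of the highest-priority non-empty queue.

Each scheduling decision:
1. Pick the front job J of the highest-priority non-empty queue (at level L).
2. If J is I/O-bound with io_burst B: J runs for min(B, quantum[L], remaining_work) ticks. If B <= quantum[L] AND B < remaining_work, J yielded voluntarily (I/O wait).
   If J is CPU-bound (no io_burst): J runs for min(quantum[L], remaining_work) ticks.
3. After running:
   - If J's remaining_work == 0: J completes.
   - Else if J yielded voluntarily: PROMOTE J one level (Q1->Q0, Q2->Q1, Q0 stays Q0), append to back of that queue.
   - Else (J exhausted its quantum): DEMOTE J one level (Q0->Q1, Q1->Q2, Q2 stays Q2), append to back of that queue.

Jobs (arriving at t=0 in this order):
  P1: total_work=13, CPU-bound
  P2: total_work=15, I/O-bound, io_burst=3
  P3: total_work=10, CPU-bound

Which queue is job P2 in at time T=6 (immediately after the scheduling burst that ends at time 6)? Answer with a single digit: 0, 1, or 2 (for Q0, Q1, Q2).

t=0-3: P1@Q0 runs 3, rem=10, quantum used, demote→Q1. Q0=[P2,P3] Q1=[P1] Q2=[]
t=3-6: P2@Q0 runs 3, rem=12, I/O yield, promote→Q0. Q0=[P3,P2] Q1=[P1] Q2=[]
t=6-9: P3@Q0 runs 3, rem=7, quantum used, demote→Q1. Q0=[P2] Q1=[P1,P3] Q2=[]
t=9-12: P2@Q0 runs 3, rem=9, I/O yield, promote→Q0. Q0=[P2] Q1=[P1,P3] Q2=[]
t=12-15: P2@Q0 runs 3, rem=6, I/O yield, promote→Q0. Q0=[P2] Q1=[P1,P3] Q2=[]
t=15-18: P2@Q0 runs 3, rem=3, I/O yield, promote→Q0. Q0=[P2] Q1=[P1,P3] Q2=[]
t=18-21: P2@Q0 runs 3, rem=0, completes. Q0=[] Q1=[P1,P3] Q2=[]
t=21-26: P1@Q1 runs 5, rem=5, quantum used, demote→Q2. Q0=[] Q1=[P3] Q2=[P1]
t=26-31: P3@Q1 runs 5, rem=2, quantum used, demote→Q2. Q0=[] Q1=[] Q2=[P1,P3]
t=31-36: P1@Q2 runs 5, rem=0, completes. Q0=[] Q1=[] Q2=[P3]
t=36-38: P3@Q2 runs 2, rem=0, completes. Q0=[] Q1=[] Q2=[]

Answer: 0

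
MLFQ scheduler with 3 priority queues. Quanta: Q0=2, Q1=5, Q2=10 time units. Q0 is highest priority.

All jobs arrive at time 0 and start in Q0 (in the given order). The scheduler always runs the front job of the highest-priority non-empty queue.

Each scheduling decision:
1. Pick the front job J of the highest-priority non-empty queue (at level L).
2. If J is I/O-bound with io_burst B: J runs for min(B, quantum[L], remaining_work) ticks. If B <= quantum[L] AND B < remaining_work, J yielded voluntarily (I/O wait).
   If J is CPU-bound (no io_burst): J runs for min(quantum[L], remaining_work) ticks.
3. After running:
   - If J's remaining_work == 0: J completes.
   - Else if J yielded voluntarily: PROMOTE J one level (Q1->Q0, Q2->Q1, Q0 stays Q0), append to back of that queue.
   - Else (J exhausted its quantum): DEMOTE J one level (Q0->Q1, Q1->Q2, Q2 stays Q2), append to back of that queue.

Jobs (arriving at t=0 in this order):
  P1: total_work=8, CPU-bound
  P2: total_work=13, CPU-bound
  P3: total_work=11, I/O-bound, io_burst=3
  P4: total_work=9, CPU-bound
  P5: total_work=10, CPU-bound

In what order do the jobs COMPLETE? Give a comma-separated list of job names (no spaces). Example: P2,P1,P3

Answer: P3,P1,P2,P4,P5

Derivation:
t=0-2: P1@Q0 runs 2, rem=6, quantum used, demote→Q1. Q0=[P2,P3,P4,P5] Q1=[P1] Q2=[]
t=2-4: P2@Q0 runs 2, rem=11, quantum used, demote→Q1. Q0=[P3,P4,P5] Q1=[P1,P2] Q2=[]
t=4-6: P3@Q0 runs 2, rem=9, quantum used, demote→Q1. Q0=[P4,P5] Q1=[P1,P2,P3] Q2=[]
t=6-8: P4@Q0 runs 2, rem=7, quantum used, demote→Q1. Q0=[P5] Q1=[P1,P2,P3,P4] Q2=[]
t=8-10: P5@Q0 runs 2, rem=8, quantum used, demote→Q1. Q0=[] Q1=[P1,P2,P3,P4,P5] Q2=[]
t=10-15: P1@Q1 runs 5, rem=1, quantum used, demote→Q2. Q0=[] Q1=[P2,P3,P4,P5] Q2=[P1]
t=15-20: P2@Q1 runs 5, rem=6, quantum used, demote→Q2. Q0=[] Q1=[P3,P4,P5] Q2=[P1,P2]
t=20-23: P3@Q1 runs 3, rem=6, I/O yield, promote→Q0. Q0=[P3] Q1=[P4,P5] Q2=[P1,P2]
t=23-25: P3@Q0 runs 2, rem=4, quantum used, demote→Q1. Q0=[] Q1=[P4,P5,P3] Q2=[P1,P2]
t=25-30: P4@Q1 runs 5, rem=2, quantum used, demote→Q2. Q0=[] Q1=[P5,P3] Q2=[P1,P2,P4]
t=30-35: P5@Q1 runs 5, rem=3, quantum used, demote→Q2. Q0=[] Q1=[P3] Q2=[P1,P2,P4,P5]
t=35-38: P3@Q1 runs 3, rem=1, I/O yield, promote→Q0. Q0=[P3] Q1=[] Q2=[P1,P2,P4,P5]
t=38-39: P3@Q0 runs 1, rem=0, completes. Q0=[] Q1=[] Q2=[P1,P2,P4,P5]
t=39-40: P1@Q2 runs 1, rem=0, completes. Q0=[] Q1=[] Q2=[P2,P4,P5]
t=40-46: P2@Q2 runs 6, rem=0, completes. Q0=[] Q1=[] Q2=[P4,P5]
t=46-48: P4@Q2 runs 2, rem=0, completes. Q0=[] Q1=[] Q2=[P5]
t=48-51: P5@Q2 runs 3, rem=0, completes. Q0=[] Q1=[] Q2=[]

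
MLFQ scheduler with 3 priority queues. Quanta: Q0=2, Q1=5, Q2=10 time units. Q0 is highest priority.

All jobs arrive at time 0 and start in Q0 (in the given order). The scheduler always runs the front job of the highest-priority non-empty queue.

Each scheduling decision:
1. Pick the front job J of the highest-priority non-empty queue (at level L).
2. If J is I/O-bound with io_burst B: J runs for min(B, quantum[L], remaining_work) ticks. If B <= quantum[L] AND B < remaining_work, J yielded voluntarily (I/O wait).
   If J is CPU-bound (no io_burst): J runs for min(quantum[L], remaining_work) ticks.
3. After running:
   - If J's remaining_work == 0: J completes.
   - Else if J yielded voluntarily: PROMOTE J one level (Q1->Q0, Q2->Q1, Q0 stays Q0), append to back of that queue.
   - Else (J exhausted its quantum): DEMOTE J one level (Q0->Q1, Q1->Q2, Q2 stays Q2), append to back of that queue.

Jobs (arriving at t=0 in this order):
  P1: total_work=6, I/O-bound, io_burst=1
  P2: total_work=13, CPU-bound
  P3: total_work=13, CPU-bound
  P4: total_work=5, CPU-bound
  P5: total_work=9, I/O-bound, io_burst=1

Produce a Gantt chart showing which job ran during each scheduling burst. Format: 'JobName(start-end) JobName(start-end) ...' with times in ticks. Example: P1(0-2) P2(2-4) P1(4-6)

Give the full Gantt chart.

Answer: P1(0-1) P2(1-3) P3(3-5) P4(5-7) P5(7-8) P1(8-9) P5(9-10) P1(10-11) P5(11-12) P1(12-13) P5(13-14) P1(14-15) P5(15-16) P1(16-17) P5(17-18) P5(18-19) P5(19-20) P5(20-21) P2(21-26) P3(26-31) P4(31-34) P2(34-40) P3(40-46)

Derivation:
t=0-1: P1@Q0 runs 1, rem=5, I/O yield, promote→Q0. Q0=[P2,P3,P4,P5,P1] Q1=[] Q2=[]
t=1-3: P2@Q0 runs 2, rem=11, quantum used, demote→Q1. Q0=[P3,P4,P5,P1] Q1=[P2] Q2=[]
t=3-5: P3@Q0 runs 2, rem=11, quantum used, demote→Q1. Q0=[P4,P5,P1] Q1=[P2,P3] Q2=[]
t=5-7: P4@Q0 runs 2, rem=3, quantum used, demote→Q1. Q0=[P5,P1] Q1=[P2,P3,P4] Q2=[]
t=7-8: P5@Q0 runs 1, rem=8, I/O yield, promote→Q0. Q0=[P1,P5] Q1=[P2,P3,P4] Q2=[]
t=8-9: P1@Q0 runs 1, rem=4, I/O yield, promote→Q0. Q0=[P5,P1] Q1=[P2,P3,P4] Q2=[]
t=9-10: P5@Q0 runs 1, rem=7, I/O yield, promote→Q0. Q0=[P1,P5] Q1=[P2,P3,P4] Q2=[]
t=10-11: P1@Q0 runs 1, rem=3, I/O yield, promote→Q0. Q0=[P5,P1] Q1=[P2,P3,P4] Q2=[]
t=11-12: P5@Q0 runs 1, rem=6, I/O yield, promote→Q0. Q0=[P1,P5] Q1=[P2,P3,P4] Q2=[]
t=12-13: P1@Q0 runs 1, rem=2, I/O yield, promote→Q0. Q0=[P5,P1] Q1=[P2,P3,P4] Q2=[]
t=13-14: P5@Q0 runs 1, rem=5, I/O yield, promote→Q0. Q0=[P1,P5] Q1=[P2,P3,P4] Q2=[]
t=14-15: P1@Q0 runs 1, rem=1, I/O yield, promote→Q0. Q0=[P5,P1] Q1=[P2,P3,P4] Q2=[]
t=15-16: P5@Q0 runs 1, rem=4, I/O yield, promote→Q0. Q0=[P1,P5] Q1=[P2,P3,P4] Q2=[]
t=16-17: P1@Q0 runs 1, rem=0, completes. Q0=[P5] Q1=[P2,P3,P4] Q2=[]
t=17-18: P5@Q0 runs 1, rem=3, I/O yield, promote→Q0. Q0=[P5] Q1=[P2,P3,P4] Q2=[]
t=18-19: P5@Q0 runs 1, rem=2, I/O yield, promote→Q0. Q0=[P5] Q1=[P2,P3,P4] Q2=[]
t=19-20: P5@Q0 runs 1, rem=1, I/O yield, promote→Q0. Q0=[P5] Q1=[P2,P3,P4] Q2=[]
t=20-21: P5@Q0 runs 1, rem=0, completes. Q0=[] Q1=[P2,P3,P4] Q2=[]
t=21-26: P2@Q1 runs 5, rem=6, quantum used, demote→Q2. Q0=[] Q1=[P3,P4] Q2=[P2]
t=26-31: P3@Q1 runs 5, rem=6, quantum used, demote→Q2. Q0=[] Q1=[P4] Q2=[P2,P3]
t=31-34: P4@Q1 runs 3, rem=0, completes. Q0=[] Q1=[] Q2=[P2,P3]
t=34-40: P2@Q2 runs 6, rem=0, completes. Q0=[] Q1=[] Q2=[P3]
t=40-46: P3@Q2 runs 6, rem=0, completes. Q0=[] Q1=[] Q2=[]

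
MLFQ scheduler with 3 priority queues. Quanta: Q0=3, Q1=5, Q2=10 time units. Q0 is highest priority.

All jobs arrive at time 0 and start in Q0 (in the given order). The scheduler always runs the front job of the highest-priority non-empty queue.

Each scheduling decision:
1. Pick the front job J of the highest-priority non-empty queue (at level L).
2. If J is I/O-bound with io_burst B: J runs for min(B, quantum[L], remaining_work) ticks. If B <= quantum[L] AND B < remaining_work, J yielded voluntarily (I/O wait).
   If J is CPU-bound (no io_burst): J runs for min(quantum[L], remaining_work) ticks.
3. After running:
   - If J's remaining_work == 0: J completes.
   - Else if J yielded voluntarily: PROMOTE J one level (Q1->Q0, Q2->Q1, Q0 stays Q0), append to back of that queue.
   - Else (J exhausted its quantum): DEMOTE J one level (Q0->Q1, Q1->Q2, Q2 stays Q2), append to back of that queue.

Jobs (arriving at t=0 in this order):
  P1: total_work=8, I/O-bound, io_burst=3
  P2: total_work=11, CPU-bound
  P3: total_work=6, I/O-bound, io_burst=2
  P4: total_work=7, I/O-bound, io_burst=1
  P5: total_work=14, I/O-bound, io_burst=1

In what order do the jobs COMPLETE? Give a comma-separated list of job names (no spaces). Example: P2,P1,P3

t=0-3: P1@Q0 runs 3, rem=5, I/O yield, promote→Q0. Q0=[P2,P3,P4,P5,P1] Q1=[] Q2=[]
t=3-6: P2@Q0 runs 3, rem=8, quantum used, demote→Q1. Q0=[P3,P4,P5,P1] Q1=[P2] Q2=[]
t=6-8: P3@Q0 runs 2, rem=4, I/O yield, promote→Q0. Q0=[P4,P5,P1,P3] Q1=[P2] Q2=[]
t=8-9: P4@Q0 runs 1, rem=6, I/O yield, promote→Q0. Q0=[P5,P1,P3,P4] Q1=[P2] Q2=[]
t=9-10: P5@Q0 runs 1, rem=13, I/O yield, promote→Q0. Q0=[P1,P3,P4,P5] Q1=[P2] Q2=[]
t=10-13: P1@Q0 runs 3, rem=2, I/O yield, promote→Q0. Q0=[P3,P4,P5,P1] Q1=[P2] Q2=[]
t=13-15: P3@Q0 runs 2, rem=2, I/O yield, promote→Q0. Q0=[P4,P5,P1,P3] Q1=[P2] Q2=[]
t=15-16: P4@Q0 runs 1, rem=5, I/O yield, promote→Q0. Q0=[P5,P1,P3,P4] Q1=[P2] Q2=[]
t=16-17: P5@Q0 runs 1, rem=12, I/O yield, promote→Q0. Q0=[P1,P3,P4,P5] Q1=[P2] Q2=[]
t=17-19: P1@Q0 runs 2, rem=0, completes. Q0=[P3,P4,P5] Q1=[P2] Q2=[]
t=19-21: P3@Q0 runs 2, rem=0, completes. Q0=[P4,P5] Q1=[P2] Q2=[]
t=21-22: P4@Q0 runs 1, rem=4, I/O yield, promote→Q0. Q0=[P5,P4] Q1=[P2] Q2=[]
t=22-23: P5@Q0 runs 1, rem=11, I/O yield, promote→Q0. Q0=[P4,P5] Q1=[P2] Q2=[]
t=23-24: P4@Q0 runs 1, rem=3, I/O yield, promote→Q0. Q0=[P5,P4] Q1=[P2] Q2=[]
t=24-25: P5@Q0 runs 1, rem=10, I/O yield, promote→Q0. Q0=[P4,P5] Q1=[P2] Q2=[]
t=25-26: P4@Q0 runs 1, rem=2, I/O yield, promote→Q0. Q0=[P5,P4] Q1=[P2] Q2=[]
t=26-27: P5@Q0 runs 1, rem=9, I/O yield, promote→Q0. Q0=[P4,P5] Q1=[P2] Q2=[]
t=27-28: P4@Q0 runs 1, rem=1, I/O yield, promote→Q0. Q0=[P5,P4] Q1=[P2] Q2=[]
t=28-29: P5@Q0 runs 1, rem=8, I/O yield, promote→Q0. Q0=[P4,P5] Q1=[P2] Q2=[]
t=29-30: P4@Q0 runs 1, rem=0, completes. Q0=[P5] Q1=[P2] Q2=[]
t=30-31: P5@Q0 runs 1, rem=7, I/O yield, promote→Q0. Q0=[P5] Q1=[P2] Q2=[]
t=31-32: P5@Q0 runs 1, rem=6, I/O yield, promote→Q0. Q0=[P5] Q1=[P2] Q2=[]
t=32-33: P5@Q0 runs 1, rem=5, I/O yield, promote→Q0. Q0=[P5] Q1=[P2] Q2=[]
t=33-34: P5@Q0 runs 1, rem=4, I/O yield, promote→Q0. Q0=[P5] Q1=[P2] Q2=[]
t=34-35: P5@Q0 runs 1, rem=3, I/O yield, promote→Q0. Q0=[P5] Q1=[P2] Q2=[]
t=35-36: P5@Q0 runs 1, rem=2, I/O yield, promote→Q0. Q0=[P5] Q1=[P2] Q2=[]
t=36-37: P5@Q0 runs 1, rem=1, I/O yield, promote→Q0. Q0=[P5] Q1=[P2] Q2=[]
t=37-38: P5@Q0 runs 1, rem=0, completes. Q0=[] Q1=[P2] Q2=[]
t=38-43: P2@Q1 runs 5, rem=3, quantum used, demote→Q2. Q0=[] Q1=[] Q2=[P2]
t=43-46: P2@Q2 runs 3, rem=0, completes. Q0=[] Q1=[] Q2=[]

Answer: P1,P3,P4,P5,P2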